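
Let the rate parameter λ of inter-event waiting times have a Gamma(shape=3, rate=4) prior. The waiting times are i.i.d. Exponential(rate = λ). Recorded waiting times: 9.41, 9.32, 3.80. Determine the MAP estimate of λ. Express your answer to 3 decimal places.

λ̂_MAP = 0.188

The Exponential(rate=λ) likelihood is ∝ λ^n e^(−λΣtᵢ). Here n = 3 and Σtᵢ = 9.41 + 9.32 + 3.80 = 22.53.
Posterior ∝ λ^2e^(−4λ) · λ^3e^(−22.53λ) = λ^5e^(−26.53λ), i.e. Gamma(6, 26.53).
Mode = (a−1)/b = 5/26.53 ≈ 0.188.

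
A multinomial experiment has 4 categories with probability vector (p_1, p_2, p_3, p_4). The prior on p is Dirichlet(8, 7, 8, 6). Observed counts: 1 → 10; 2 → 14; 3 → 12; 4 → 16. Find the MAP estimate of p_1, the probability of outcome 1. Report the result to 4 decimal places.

MAP estimate: 0.2208

The posterior is Dirichlet(αᵢ + nᵢ) = Dirichlet(18, 21, 20, 22).
For a Dirichlet(a₁,…,a_K) with all aᵢ > 1, the mode has j-th component (aⱼ − 1)/(Σaᵢ − K).
Here Σaᵢ = 81 and K = 4, so p_1 = (18 − 1)/(81 − 4) = 17/77 ≈ 0.2208.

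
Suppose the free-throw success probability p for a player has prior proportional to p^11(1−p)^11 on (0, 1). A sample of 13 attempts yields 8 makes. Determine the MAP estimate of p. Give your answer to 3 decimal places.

The prior density ∝ p^11(1−p)^11 is the kernel of Beta(12, 12).
Data: 8 successes in 13 trials. The binomial likelihood contributes p^8(1−p)^5, so the posterior is Beta(12+8, 12+5) = Beta(20, 17).
For Beta(a, b) with a, b > 1 the mode is (a−1)/(a+b−2) = 19/35 ≈ 0.543.

p̂_MAP = 0.543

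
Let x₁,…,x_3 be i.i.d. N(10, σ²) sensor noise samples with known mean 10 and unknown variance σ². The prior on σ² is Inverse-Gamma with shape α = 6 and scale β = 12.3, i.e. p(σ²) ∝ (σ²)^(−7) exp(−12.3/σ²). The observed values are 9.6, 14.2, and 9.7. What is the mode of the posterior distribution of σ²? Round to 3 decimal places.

σ̂²_MAP = 2.499

Sum of squared deviations about the known mean: SS = (9.6−10)² + (14.2−10)² + (9.7−10)² = 17.89.
The Normal likelihood contributes (σ²)^(−n/2) exp(−SS/(2σ²)), so the posterior is Inverse-Gamma(α + n/2, β + SS/2) = Inverse-Gamma(7.5, 21.245).
The mode of Inverse-Gamma(a, b) is b/(a+1) = 21.245/8.5 ≈ 2.499.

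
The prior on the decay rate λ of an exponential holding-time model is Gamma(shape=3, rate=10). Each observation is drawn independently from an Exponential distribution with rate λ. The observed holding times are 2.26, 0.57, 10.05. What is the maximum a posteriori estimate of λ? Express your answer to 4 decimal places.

The Exponential(rate=λ) likelihood is ∝ λ^n e^(−λΣtᵢ). Here n = 3 and Σtᵢ = 2.26 + 0.57 + 10.05 = 12.88.
Posterior ∝ λ^2e^(−10λ) · λ^3e^(−12.88λ) = λ^5e^(−22.88λ), i.e. Gamma(6, 22.88).
Mode = (a−1)/b = 5/22.88 ≈ 0.2185.

λ̂_MAP = 0.2185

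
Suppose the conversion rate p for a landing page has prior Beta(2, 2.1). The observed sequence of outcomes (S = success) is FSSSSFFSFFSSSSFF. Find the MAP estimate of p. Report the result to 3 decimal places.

p̂_MAP = 0.552

Prior: Beta(2, 2.1).
Data: 9 successes in 16 trials (from the sequence). The binomial likelihood contributes p^9(1−p)^7, so the posterior is Beta(2+9, 2.1+7) = Beta(11, 9.1).
For Beta(a, b) with a, b > 1 the mode is (a−1)/(a+b−2) = 10/18.1 ≈ 0.552.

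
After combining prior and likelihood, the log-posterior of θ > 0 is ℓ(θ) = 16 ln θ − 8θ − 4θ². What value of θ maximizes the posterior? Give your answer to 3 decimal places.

θ̂_MAP = 1.000

ℓ'(θ) = 16/θ − 8 − 8θ. Setting this to zero and multiplying by θ: 8θ² + 8θ − 16 = 0.
θ = (−8 + √(8² + 4·8·16)) / (2·8) = (−8 + √576) / 16 = (−8 + 24)/16 = 1.
ℓ''(θ) = −16/θ² − 8 < 0, confirming a maximum.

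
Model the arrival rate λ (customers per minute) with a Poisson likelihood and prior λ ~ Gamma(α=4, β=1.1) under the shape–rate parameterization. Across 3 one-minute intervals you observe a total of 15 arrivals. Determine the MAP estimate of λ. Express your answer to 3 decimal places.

Σxᵢ = 15, n = 3.
Posterior ∝ λ^3e^(−1.1λ) · λ^15e^(−3λ) = λ^18e^(−4.1λ), i.e. Gamma(shape=19, rate=4.1).
The mode of a Gamma(a, b) with a ≥ 1 (shape–rate) is (a−1)/b = 18/4.1 ≈ 4.390.

λ̂_MAP = 4.390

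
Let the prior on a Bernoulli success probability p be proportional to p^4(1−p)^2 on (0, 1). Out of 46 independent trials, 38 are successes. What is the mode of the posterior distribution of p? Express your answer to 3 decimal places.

The prior density ∝ p^4(1−p)^2 is the kernel of Beta(5, 3).
Data: 38 successes in 46 trials. The binomial likelihood contributes p^38(1−p)^8, so the posterior is Beta(5+38, 3+8) = Beta(43, 11).
For Beta(a, b) with a, b > 1 the mode is (a−1)/(a+b−2) = 42/52 ≈ 0.808.

p̂_MAP = 0.808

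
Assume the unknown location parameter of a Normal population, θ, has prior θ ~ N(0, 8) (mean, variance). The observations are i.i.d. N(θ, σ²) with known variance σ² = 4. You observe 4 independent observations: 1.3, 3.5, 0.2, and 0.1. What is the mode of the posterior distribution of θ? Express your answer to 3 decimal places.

θ̂_MAP = 1.133

n = 4; x̄ = (1.3 + 3.5 + 0.2 + 0.1)/4 = 5.1/4 = 1.275.
For a Normal prior and Normal likelihood with known variance, the posterior is Normal; its mode equals its mean, the precision-weighted average.
Prior precision 1/σ₀² = 1/8 = 0.125; data precision n/σ² = 4/4 = 1.
θ̂ = (0.125·0 + 1·1.275) / (0.125 + 1) = 1.275/1.125 = 17/15 ≈ 1.133.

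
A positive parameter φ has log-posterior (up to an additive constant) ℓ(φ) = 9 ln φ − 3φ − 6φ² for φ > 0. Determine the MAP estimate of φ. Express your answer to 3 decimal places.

ℓ'(φ) = 9/φ − 3 − 12φ. Setting this to zero and multiplying by φ: 12φ² + 3φ − 9 = 0.
φ = (−3 + √(3² + 4·12·9)) / (2·12) = (−3 + √441) / 24 = (−3 + 21)/24 = 3/4.
ℓ''(φ) = −9/φ² − 12 < 0, confirming a maximum.

φ̂_MAP = 0.750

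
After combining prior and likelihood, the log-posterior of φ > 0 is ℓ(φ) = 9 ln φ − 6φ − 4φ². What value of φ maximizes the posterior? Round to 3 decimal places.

ℓ'(φ) = 9/φ − 6 − 8φ. Setting this to zero and multiplying by φ: 8φ² + 6φ − 9 = 0.
φ = (−6 + √(6² + 4·8·9)) / (2·8) = (−6 + √324) / 16 = (−6 + 18)/16 = 3/4.
ℓ''(φ) = −9/φ² − 8 < 0, confirming a maximum.

φ̂_MAP = 0.750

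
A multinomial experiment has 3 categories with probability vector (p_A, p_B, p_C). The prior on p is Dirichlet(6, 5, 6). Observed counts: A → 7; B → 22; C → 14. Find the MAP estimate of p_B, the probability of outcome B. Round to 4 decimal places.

The posterior is Dirichlet(αᵢ + nᵢ) = Dirichlet(13, 27, 20).
For a Dirichlet(a₁,…,a_K) with all aᵢ > 1, the mode has j-th component (aⱼ − 1)/(Σaᵢ − K).
Here Σaᵢ = 60 and K = 3, so p_B = (27 − 1)/(60 − 3) = 26/57 ≈ 0.4561.

MAP estimate of p_B = 0.4561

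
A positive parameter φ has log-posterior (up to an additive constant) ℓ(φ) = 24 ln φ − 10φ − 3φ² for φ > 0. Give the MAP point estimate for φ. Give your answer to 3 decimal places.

φ̂_MAP = 1.333

ℓ'(φ) = 24/φ − 10 − 6φ. Setting this to zero and multiplying by φ: 6φ² + 10φ − 24 = 0.
φ = (−10 + √(10² + 4·6·24)) / (2·6) = (−10 + √676) / 12 = (−10 + 26)/12 = 4/3.
ℓ''(φ) = −24/φ² − 6 < 0, confirming a maximum.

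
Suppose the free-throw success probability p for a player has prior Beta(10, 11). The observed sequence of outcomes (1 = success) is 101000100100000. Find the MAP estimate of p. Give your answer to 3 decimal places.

p̂_MAP = 0.382

Prior: Beta(10, 11).
Data: 4 successes in 15 trials (from the sequence). The binomial likelihood contributes p^4(1−p)^11, so the posterior is Beta(10+4, 11+11) = Beta(14, 22).
For Beta(a, b) with a, b > 1 the mode is (a−1)/(a+b−2) = 13/34 ≈ 0.382.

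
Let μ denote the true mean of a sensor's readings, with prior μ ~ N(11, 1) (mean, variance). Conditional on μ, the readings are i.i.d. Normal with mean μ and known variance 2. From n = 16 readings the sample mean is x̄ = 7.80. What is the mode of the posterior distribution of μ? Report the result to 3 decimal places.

μ̂_MAP = 8.156

n = 16, x̄ = 7.80.
For a Normal prior and Normal likelihood with known variance, the posterior is Normal; its mode equals its mean, the precision-weighted average.
Prior precision 1/σ₀² = 1/1 = 1; data precision n/σ² = 16/2 = 8.
μ̂ = (1·11 + 8·7.8) / (1 + 8) = 73.4/9 = 367/45 ≈ 8.156.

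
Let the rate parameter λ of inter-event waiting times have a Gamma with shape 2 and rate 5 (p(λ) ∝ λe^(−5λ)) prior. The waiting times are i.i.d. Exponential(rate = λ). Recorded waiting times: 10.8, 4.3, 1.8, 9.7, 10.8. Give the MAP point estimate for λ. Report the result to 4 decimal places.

The Exponential(rate=λ) likelihood is ∝ λ^n e^(−λΣtᵢ). Here n = 5 and Σtᵢ = 10.8 + 4.3 + 1.8 + 9.7 + 10.8 = 37.4.
Posterior ∝ λe^(−5λ) · λ^5e^(−37.4λ) = λ^6e^(−42.4λ), i.e. Gamma(7, 42.4).
Mode = (a−1)/b = 6/42.4 ≈ 0.1415.

λ̂_MAP = 0.1415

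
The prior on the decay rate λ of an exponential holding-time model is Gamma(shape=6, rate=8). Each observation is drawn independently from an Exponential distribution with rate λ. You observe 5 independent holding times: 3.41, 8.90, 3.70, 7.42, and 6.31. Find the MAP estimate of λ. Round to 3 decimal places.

λ̂_MAP = 0.265

The Exponential(rate=λ) likelihood is ∝ λ^n e^(−λΣtᵢ). Here n = 5 and Σtᵢ = 3.41 + 8.90 + 3.70 + 7.42 + 6.31 = 29.74.
Posterior ∝ λ^5e^(−8λ) · λ^5e^(−29.74λ) = λ^10e^(−37.74λ), i.e. Gamma(11, 37.74).
Mode = (a−1)/b = 10/37.74 ≈ 0.265.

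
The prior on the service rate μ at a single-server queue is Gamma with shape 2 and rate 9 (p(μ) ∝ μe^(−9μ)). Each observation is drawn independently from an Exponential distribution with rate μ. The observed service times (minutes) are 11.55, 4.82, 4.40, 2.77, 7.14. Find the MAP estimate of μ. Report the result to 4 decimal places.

The Exponential(rate=μ) likelihood is ∝ μ^n e^(−μΣtᵢ). Here n = 5 and Σtᵢ = 11.55 + 4.82 + 4.40 + 2.77 + 7.14 = 30.68.
Posterior ∝ μe^(−9μ) · μ^5e^(−30.68μ) = μ^6e^(−39.68μ), i.e. Gamma(7, 39.68).
Mode = (a−1)/b = 6/39.68 ≈ 0.1512.

μ̂_MAP = 0.1512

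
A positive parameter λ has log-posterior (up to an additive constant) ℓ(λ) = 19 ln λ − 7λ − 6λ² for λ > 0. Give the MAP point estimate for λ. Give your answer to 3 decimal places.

ℓ'(λ) = 19/λ − 7 − 12λ. Setting this to zero and multiplying by λ: 12λ² + 7λ − 19 = 0.
λ = (−7 + √(7² + 4·12·19)) / (2·12) = (−7 + √961) / 24 = (−7 + 31)/24 = 1.
ℓ''(λ) = −19/λ² − 12 < 0, confirming a maximum.

λ̂_MAP = 1.000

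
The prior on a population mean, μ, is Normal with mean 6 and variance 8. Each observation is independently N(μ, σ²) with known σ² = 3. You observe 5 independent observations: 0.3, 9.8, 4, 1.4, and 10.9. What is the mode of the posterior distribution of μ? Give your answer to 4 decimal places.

μ̂_MAP = 5.3302

n = 5; x̄ = (0.3 + 9.8 + 4 + 1.4 + 10.9)/5 = 26.4/5 = 5.28.
For a Normal prior and Normal likelihood with known variance, the posterior is Normal; its mode equals its mean, the precision-weighted average.
Prior precision 1/σ₀² = 1/8 = 0.125; data precision n/σ² = 5/3.
μ̂ = (0.125·6 + (5/3)·5.28) / (0.125 + 5/3) = 9.55/(43/24) = 1146/215 ≈ 5.3302.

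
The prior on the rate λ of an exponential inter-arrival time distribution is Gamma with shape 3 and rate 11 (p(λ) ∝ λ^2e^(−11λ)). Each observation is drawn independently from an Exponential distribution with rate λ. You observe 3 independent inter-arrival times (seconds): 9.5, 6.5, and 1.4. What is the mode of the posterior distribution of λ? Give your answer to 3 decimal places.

The Exponential(rate=λ) likelihood is ∝ λ^n e^(−λΣtᵢ). Here n = 3 and Σtᵢ = 9.5 + 6.5 + 1.4 = 17.4.
Posterior ∝ λ^2e^(−11λ) · λ^3e^(−17.4λ) = λ^5e^(−28.4λ), i.e. Gamma(6, 28.4).
Mode = (a−1)/b = 5/28.4 ≈ 0.176.

λ̂_MAP = 0.176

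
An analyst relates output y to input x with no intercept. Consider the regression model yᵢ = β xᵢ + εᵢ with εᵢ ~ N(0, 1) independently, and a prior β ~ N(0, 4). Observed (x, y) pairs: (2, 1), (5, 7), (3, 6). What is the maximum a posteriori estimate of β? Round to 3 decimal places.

log p(β | y) = −Σ(yᵢ − βxᵢ)²/(2·1) − β²/(2·4) + const.
Setting the derivative to zero: Σxᵢ(yᵢ − βxᵢ)/1 − β/4 = 0, so β = Σxᵢyᵢ / (Σxᵢ² + σ²/τ²).
Σxᵢyᵢ = 2·1 + 5·7 + 3·6 = 55; Σxᵢ² = 38; σ²/τ² = 0.25.
β̂_MAP = 55 / (38 + 0.25) = 55/38.25 ≈ 1.438.

β̂_MAP = 1.438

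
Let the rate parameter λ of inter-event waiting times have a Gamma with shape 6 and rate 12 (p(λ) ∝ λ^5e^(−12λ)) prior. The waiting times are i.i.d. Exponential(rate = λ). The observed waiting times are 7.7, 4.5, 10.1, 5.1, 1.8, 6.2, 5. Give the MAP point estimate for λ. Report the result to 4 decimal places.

λ̂_MAP = 0.2290

The Exponential(rate=λ) likelihood is ∝ λ^n e^(−λΣtᵢ). Here n = 7 and Σtᵢ = 7.7 + 4.5 + 10.1 + 5.1 + 1.8 + 6.2 + 5 = 40.4.
Posterior ∝ λ^5e^(−12λ) · λ^7e^(−40.4λ) = λ^12e^(−52.4λ), i.e. Gamma(13, 52.4).
Mode = (a−1)/b = 12/52.4 ≈ 0.2290.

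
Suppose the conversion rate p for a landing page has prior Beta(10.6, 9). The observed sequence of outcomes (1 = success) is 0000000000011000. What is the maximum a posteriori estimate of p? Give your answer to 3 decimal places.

p̂_MAP = 0.345

Prior: Beta(10.6, 9).
Data: 2 successes in 16 trials (from the sequence). The binomial likelihood contributes p^2(1−p)^14, so the posterior is Beta(10.6+2, 9+14) = Beta(12.6, 23).
For Beta(a, b) with a, b > 1 the mode is (a−1)/(a+b−2) = 11.6/33.6 ≈ 0.345.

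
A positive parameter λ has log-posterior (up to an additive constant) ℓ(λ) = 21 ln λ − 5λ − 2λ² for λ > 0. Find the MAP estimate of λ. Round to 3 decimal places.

ℓ'(λ) = 21/λ − 5 − 4λ. Setting this to zero and multiplying by λ: 4λ² + 5λ − 21 = 0.
λ = (−5 + √(5² + 4·4·21)) / (2·4) = (−5 + √361) / 8 = (−5 + 19)/8 = 7/4.
ℓ''(λ) = −21/λ² − 4 < 0, confirming a maximum.

λ̂_MAP = 1.750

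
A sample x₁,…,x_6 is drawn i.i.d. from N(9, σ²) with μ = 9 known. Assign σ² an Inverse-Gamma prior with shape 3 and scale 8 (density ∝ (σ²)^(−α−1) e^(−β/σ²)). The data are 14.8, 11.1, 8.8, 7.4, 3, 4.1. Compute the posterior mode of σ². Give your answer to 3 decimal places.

σ̂²_MAP = 8.333

Sum of squared deviations about the known mean: SS = (14.8−9)² + (11.1−9)² + (8.8−9)² + (7.4−9)² + (3−9)² + (4.1−9)² = 100.66.
The Normal likelihood contributes (σ²)^(−n/2) exp(−SS/(2σ²)), so the posterior is Inverse-Gamma(α + n/2, β + SS/2) = Inverse-Gamma(6, 58.33).
The mode of Inverse-Gamma(a, b) is b/(a+1) = 58.33/7 ≈ 8.333.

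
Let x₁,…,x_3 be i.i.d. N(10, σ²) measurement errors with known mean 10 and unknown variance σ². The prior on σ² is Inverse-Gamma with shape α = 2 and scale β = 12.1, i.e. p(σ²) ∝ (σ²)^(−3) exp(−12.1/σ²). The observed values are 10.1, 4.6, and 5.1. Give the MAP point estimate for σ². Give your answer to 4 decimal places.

σ̂²_MAP = 8.5978

Sum of squared deviations about the known mean: SS = (10.1−10)² + (4.6−10)² + (5.1−10)² = 53.18.
The Normal likelihood contributes (σ²)^(−n/2) exp(−SS/(2σ²)), so the posterior is Inverse-Gamma(α + n/2, β + SS/2) = Inverse-Gamma(3.5, 38.69).
The mode of Inverse-Gamma(a, b) is b/(a+1) = 38.69/4.5 ≈ 8.5978.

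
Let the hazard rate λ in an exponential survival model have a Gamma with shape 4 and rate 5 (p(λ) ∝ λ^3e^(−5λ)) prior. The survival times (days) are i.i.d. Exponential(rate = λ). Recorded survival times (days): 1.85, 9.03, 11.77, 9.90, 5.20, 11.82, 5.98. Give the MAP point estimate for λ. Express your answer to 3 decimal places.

The Exponential(rate=λ) likelihood is ∝ λ^n e^(−λΣtᵢ). Here n = 7 and Σtᵢ = 1.85 + 9.03 + 11.77 + 9.90 + 5.20 + 11.82 + 5.98 = 55.55.
Posterior ∝ λ^3e^(−5λ) · λ^7e^(−55.55λ) = λ^10e^(−60.55λ), i.e. Gamma(11, 60.55).
Mode = (a−1)/b = 10/60.55 ≈ 0.165.

λ̂_MAP = 0.165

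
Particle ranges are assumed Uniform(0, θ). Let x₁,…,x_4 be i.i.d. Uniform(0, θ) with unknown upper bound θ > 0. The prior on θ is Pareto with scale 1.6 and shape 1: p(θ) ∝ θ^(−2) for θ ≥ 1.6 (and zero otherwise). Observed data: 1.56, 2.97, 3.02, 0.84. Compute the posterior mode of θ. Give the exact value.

The Uniform(0, θ) likelihood is θ^(−n) for θ ≥ max(xᵢ), zero otherwise. Here max(xᵢ) = 3.02.
Posterior ∝ θ^(−2) · θ^(−4) = θ^(−6) on θ ≥ max(1.6, 3.02) = 3.02.
This density is strictly decreasing in θ, so the posterior mode lies at the lower boundary of the support.

θ̂_MAP = 3.02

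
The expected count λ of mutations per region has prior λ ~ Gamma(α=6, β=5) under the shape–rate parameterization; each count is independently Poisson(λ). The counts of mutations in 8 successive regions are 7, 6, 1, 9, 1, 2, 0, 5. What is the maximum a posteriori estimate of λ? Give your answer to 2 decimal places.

λ̂_MAP = 2.77

Σxᵢ = 7+6+1+9+1+2+0+5 = 31, with n = 8.
Posterior ∝ λ^5e^(−5λ) · λ^31e^(−8λ) = λ^36e^(−13λ), i.e. Gamma(shape=37, rate=13).
The mode of a Gamma(a, b) with a ≥ 1 (shape–rate) is (a−1)/b = 36/13 ≈ 2.77.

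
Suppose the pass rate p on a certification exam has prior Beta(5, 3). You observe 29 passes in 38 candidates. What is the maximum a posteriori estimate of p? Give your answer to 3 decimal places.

Prior: Beta(5, 3).
Data: 29 successes in 38 trials. The binomial likelihood contributes p^29(1−p)^9, so the posterior is Beta(5+29, 3+9) = Beta(34, 12).
For Beta(a, b) with a, b > 1 the mode is (a−1)/(a+b−2) = 33/44 ≈ 0.750.

p̂_MAP = 0.750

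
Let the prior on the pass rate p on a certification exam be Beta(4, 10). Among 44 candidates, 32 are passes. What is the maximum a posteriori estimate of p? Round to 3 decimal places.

p̂_MAP = 0.625

Prior: Beta(4, 10).
Data: 32 successes in 44 trials. The binomial likelihood contributes p^32(1−p)^12, so the posterior is Beta(4+32, 10+12) = Beta(36, 22).
For Beta(a, b) with a, b > 1 the mode is (a−1)/(a+b−2) = 35/56 ≈ 0.625.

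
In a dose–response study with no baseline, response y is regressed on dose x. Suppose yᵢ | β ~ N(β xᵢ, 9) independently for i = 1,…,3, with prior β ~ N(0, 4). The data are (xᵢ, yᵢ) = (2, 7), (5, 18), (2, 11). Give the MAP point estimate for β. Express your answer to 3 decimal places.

log p(β | y) = −Σ(yᵢ − βxᵢ)²/(2·9) − β²/(2·4) + const.
Setting the derivative to zero: Σxᵢ(yᵢ − βxᵢ)/9 − β/4 = 0, so β = Σxᵢyᵢ / (Σxᵢ² + σ²/τ²).
Σxᵢyᵢ = 2·7 + 5·18 + 2·11 = 126; Σxᵢ² = 33; σ²/τ² = 2.25.
β̂_MAP = 126 / (33 + 2.25) = 126/35.25 ≈ 3.574.

β̂_MAP = 3.574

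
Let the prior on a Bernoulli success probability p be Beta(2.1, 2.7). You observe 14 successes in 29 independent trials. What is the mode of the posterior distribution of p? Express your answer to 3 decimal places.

p̂_MAP = 0.475

Prior: Beta(2.1, 2.7).
Data: 14 successes in 29 trials. The binomial likelihood contributes p^14(1−p)^15, so the posterior is Beta(2.1+14, 2.7+15) = Beta(16.1, 17.7).
For Beta(a, b) with a, b > 1 the mode is (a−1)/(a+b−2) = 15.1/31.8 ≈ 0.475.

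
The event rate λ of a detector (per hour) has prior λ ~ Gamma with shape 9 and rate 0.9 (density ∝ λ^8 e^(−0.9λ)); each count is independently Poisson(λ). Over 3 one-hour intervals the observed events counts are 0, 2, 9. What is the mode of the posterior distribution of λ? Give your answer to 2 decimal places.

λ̂_MAP = 4.87

Σxᵢ = 0+2+9 = 11, with n = 3.
Posterior ∝ λ^8e^(−0.9λ) · λ^11e^(−3λ) = λ^19e^(−3.9λ), i.e. Gamma(shape=20, rate=3.9).
The mode of a Gamma(a, b) with a ≥ 1 (shape–rate) is (a−1)/b = 19/3.9 ≈ 4.87.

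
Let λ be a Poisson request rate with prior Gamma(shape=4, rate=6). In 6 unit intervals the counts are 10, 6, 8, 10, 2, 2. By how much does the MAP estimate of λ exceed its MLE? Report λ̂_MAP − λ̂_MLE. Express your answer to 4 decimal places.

MAP − MLE = -2.9167

Σxᵢ = 38. Posterior is Gamma(42, 12); MAP = (42−1)/12 = 41/12 ≈ 3.41667.
MLE = x̄ = 38/6 ≈ 6.33333.
Difference = 41/12 − 38/6 = -35/12 ≈ -2.9167.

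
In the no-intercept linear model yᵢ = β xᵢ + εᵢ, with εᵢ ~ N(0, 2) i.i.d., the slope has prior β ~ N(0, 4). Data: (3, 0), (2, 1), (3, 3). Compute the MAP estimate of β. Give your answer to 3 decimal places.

log p(β | y) = −Σ(yᵢ − βxᵢ)²/(2·2) − β²/(2·4) + const.
Setting the derivative to zero: Σxᵢ(yᵢ − βxᵢ)/2 − β/4 = 0, so β = Σxᵢyᵢ / (Σxᵢ² + σ²/τ²).
Σxᵢyᵢ = 3·0 + 2·1 + 3·3 = 11; Σxᵢ² = 22; σ²/τ² = 0.5.
β̂_MAP = 11 / (22 + 0.5) = 11/22.5 ≈ 0.489.

β̂_MAP = 0.489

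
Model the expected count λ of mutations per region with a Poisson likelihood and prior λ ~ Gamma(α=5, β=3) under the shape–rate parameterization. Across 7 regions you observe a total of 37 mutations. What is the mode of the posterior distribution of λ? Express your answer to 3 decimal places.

λ̂_MAP = 4.100

Σxᵢ = 37, n = 7.
Posterior ∝ λ^4e^(−3λ) · λ^37e^(−7λ) = λ^41e^(−10λ), i.e. Gamma(shape=42, rate=10).
The mode of a Gamma(a, b) with a ≥ 1 (shape–rate) is (a−1)/b = 41/10 ≈ 4.100.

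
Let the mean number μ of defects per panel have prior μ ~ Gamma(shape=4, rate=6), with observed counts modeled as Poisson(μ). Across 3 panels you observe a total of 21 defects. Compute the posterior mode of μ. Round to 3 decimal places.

Σxᵢ = 21, n = 3.
Posterior ∝ μ^3e^(−6μ) · μ^21e^(−3μ) = μ^24e^(−9μ), i.e. Gamma(shape=25, rate=9).
The mode of a Gamma(a, b) with a ≥ 1 (shape–rate) is (a−1)/b = 24/9 ≈ 2.667.

μ̂_MAP = 2.667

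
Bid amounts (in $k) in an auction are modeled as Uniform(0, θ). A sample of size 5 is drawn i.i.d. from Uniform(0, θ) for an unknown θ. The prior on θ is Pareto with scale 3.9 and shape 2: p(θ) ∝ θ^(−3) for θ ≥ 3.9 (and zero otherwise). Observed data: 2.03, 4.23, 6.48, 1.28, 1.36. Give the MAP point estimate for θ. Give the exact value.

The Uniform(0, θ) likelihood is θ^(−n) for θ ≥ max(xᵢ), zero otherwise. Here max(xᵢ) = 6.48.
Posterior ∝ θ^(−3) · θ^(−5) = θ^(−8) on θ ≥ max(3.9, 6.48) = 6.48.
This density is strictly decreasing in θ, so the posterior mode lies at the lower boundary of the support.

θ̂_MAP = 6.48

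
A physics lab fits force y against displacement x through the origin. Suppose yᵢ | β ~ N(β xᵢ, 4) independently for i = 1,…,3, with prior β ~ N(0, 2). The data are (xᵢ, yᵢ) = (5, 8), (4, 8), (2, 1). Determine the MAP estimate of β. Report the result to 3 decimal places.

log p(β | y) = −Σ(yᵢ − βxᵢ)²/(2·4) − β²/(2·2) + const.
Setting the derivative to zero: Σxᵢ(yᵢ − βxᵢ)/4 − β/2 = 0, so β = Σxᵢyᵢ / (Σxᵢ² + σ²/τ²).
Σxᵢyᵢ = 5·8 + 4·8 + 2·1 = 74; Σxᵢ² = 45; σ²/τ² = 2.
β̂_MAP = 74 / (45 + 2) = 74/47 ≈ 1.574.

β̂_MAP = 1.574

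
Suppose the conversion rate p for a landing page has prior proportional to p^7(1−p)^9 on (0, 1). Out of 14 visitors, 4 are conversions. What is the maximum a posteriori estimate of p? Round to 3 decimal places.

p̂_MAP = 0.367

The prior density ∝ p^7(1−p)^9 is the kernel of Beta(8, 10).
Data: 4 successes in 14 trials. The binomial likelihood contributes p^4(1−p)^10, so the posterior is Beta(8+4, 10+10) = Beta(12, 20).
For Beta(a, b) with a, b > 1 the mode is (a−1)/(a+b−2) = 11/30 ≈ 0.367.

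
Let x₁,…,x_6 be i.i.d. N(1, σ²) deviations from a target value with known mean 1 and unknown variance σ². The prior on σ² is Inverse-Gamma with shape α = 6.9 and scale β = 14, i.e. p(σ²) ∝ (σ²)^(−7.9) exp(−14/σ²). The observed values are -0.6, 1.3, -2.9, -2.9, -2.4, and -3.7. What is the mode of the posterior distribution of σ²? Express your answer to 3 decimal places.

σ̂²_MAP = 4.345

Sum of squared deviations about the known mean: SS = (-0.6−1)² + (1.3−1)² + (-2.9−1)² + (-2.9−1)² + (-2.4−1)² + (-3.7−1)² = 66.72.
The Normal likelihood contributes (σ²)^(−n/2) exp(−SS/(2σ²)), so the posterior is Inverse-Gamma(α + n/2, β + SS/2) = Inverse-Gamma(9.9, 47.36).
The mode of Inverse-Gamma(a, b) is b/(a+1) = 47.36/10.9 ≈ 4.345.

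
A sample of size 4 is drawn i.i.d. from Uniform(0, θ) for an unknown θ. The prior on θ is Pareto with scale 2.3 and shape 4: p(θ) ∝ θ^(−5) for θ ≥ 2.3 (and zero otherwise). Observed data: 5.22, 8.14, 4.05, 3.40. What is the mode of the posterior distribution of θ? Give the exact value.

The Uniform(0, θ) likelihood is θ^(−n) for θ ≥ max(xᵢ), zero otherwise. Here max(xᵢ) = 8.14.
Posterior ∝ θ^(−5) · θ^(−4) = θ^(−9) on θ ≥ max(2.3, 8.14) = 8.14.
This density is strictly decreasing in θ, so the posterior mode lies at the lower boundary of the support.

θ̂_MAP = 8.14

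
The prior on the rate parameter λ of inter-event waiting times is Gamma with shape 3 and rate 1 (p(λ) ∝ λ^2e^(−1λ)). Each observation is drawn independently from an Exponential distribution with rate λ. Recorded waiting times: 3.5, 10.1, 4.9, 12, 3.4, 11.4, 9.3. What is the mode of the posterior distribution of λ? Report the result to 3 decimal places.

The Exponential(rate=λ) likelihood is ∝ λ^n e^(−λΣtᵢ). Here n = 7 and Σtᵢ = 3.5 + 10.1 + 4.9 + 12 + 3.4 + 11.4 + 9.3 = 54.6.
Posterior ∝ λ^2e^(−1λ) · λ^7e^(−54.6λ) = λ^9e^(−55.6λ), i.e. Gamma(10, 55.6).
Mode = (a−1)/b = 9/55.6 ≈ 0.162.

λ̂_MAP = 0.162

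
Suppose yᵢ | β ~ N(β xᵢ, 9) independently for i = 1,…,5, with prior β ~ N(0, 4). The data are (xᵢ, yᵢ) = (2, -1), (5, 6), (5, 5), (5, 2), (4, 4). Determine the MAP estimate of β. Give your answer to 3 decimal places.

β̂_MAP = 0.812

log p(β | y) = −Σ(yᵢ − βxᵢ)²/(2·9) − β²/(2·4) + const.
Setting the derivative to zero: Σxᵢ(yᵢ − βxᵢ)/9 − β/4 = 0, so β = Σxᵢyᵢ / (Σxᵢ² + σ²/τ²).
Σxᵢyᵢ = 2·(-1) + 5·6 + 5·5 + 5·2 + 4·4 = 79; Σxᵢ² = 95; σ²/τ² = 2.25.
β̂_MAP = 79 / (95 + 2.25) = 79/97.25 ≈ 0.812.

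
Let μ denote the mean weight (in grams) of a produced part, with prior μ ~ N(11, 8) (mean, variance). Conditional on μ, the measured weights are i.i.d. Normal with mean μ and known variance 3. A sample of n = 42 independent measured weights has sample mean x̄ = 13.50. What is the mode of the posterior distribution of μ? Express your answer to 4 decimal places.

n = 42, x̄ = 13.50.
For a Normal prior and Normal likelihood with known variance, the posterior is Normal; its mode equals its mean, the precision-weighted average.
Prior precision 1/σ₀² = 1/8 = 0.125; data precision n/σ² = 42/3 = 14.
μ̂ = (0.125·11 + 14·13.5) / (0.125 + 14) = 190.375/14.125 = 1523/113 ≈ 13.4779.

μ̂_MAP = 13.4779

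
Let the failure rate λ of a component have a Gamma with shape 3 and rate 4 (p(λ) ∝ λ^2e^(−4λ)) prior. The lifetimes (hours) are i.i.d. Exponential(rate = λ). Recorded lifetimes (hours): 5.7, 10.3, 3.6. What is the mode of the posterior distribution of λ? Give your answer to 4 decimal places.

The Exponential(rate=λ) likelihood is ∝ λ^n e^(−λΣtᵢ). Here n = 3 and Σtᵢ = 5.7 + 10.3 + 3.6 = 19.6.
Posterior ∝ λ^2e^(−4λ) · λ^3e^(−19.6λ) = λ^5e^(−23.6λ), i.e. Gamma(6, 23.6).
Mode = (a−1)/b = 5/23.6 ≈ 0.2119.

λ̂_MAP = 0.2119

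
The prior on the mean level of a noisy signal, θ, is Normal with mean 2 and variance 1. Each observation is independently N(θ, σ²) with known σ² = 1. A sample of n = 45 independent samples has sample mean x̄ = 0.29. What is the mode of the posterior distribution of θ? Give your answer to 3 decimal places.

θ̂_MAP = 0.327

n = 45, x̄ = 0.29.
For a Normal prior and Normal likelihood with known variance, the posterior is Normal; its mode equals its mean, the precision-weighted average.
Prior precision 1/σ₀² = 1/1 = 1; data precision n/σ² = 45/1 = 45.
θ̂ = (1·2 + 45·0.29) / (1 + 45) = 15.05/46 = 301/920 ≈ 0.327.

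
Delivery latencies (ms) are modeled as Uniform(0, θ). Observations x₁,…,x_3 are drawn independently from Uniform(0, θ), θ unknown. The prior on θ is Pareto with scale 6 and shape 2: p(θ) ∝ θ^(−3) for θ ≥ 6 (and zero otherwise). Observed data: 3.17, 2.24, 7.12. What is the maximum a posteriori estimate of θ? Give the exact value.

θ̂_MAP = 7.12

The Uniform(0, θ) likelihood is θ^(−n) for θ ≥ max(xᵢ), zero otherwise. Here max(xᵢ) = 7.12.
Posterior ∝ θ^(−3) · θ^(−3) = θ^(−6) on θ ≥ max(6, 7.12) = 7.12.
This density is strictly decreasing in θ, so the posterior mode lies at the lower boundary of the support.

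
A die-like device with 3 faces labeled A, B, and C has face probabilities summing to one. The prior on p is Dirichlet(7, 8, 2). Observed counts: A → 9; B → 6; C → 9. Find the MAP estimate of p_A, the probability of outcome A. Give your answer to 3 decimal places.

The posterior is Dirichlet(αᵢ + nᵢ) = Dirichlet(16, 14, 11).
For a Dirichlet(a₁,…,a_K) with all aᵢ > 1, the mode has j-th component (aⱼ − 1)/(Σaᵢ − K).
Here Σaᵢ = 41 and K = 3, so p_A = (16 − 1)/(41 − 3) = 15/38 ≈ 0.395.

MAP estimate of p_A = 0.395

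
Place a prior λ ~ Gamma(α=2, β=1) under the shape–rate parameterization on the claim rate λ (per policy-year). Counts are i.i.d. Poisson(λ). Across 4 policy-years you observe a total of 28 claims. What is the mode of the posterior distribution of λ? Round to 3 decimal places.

λ̂_MAP = 5.800

Σxᵢ = 28, n = 4.
Posterior ∝ λe^(−1λ) · λ^28e^(−4λ) = λ^29e^(−5λ), i.e. Gamma(shape=30, rate=5).
The mode of a Gamma(a, b) with a ≥ 1 (shape–rate) is (a−1)/b = 29/5 ≈ 5.800.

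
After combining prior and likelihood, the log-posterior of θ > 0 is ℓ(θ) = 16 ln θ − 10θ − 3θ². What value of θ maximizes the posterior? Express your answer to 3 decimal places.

θ̂_MAP = 1.000

ℓ'(θ) = 16/θ − 10 − 6θ. Setting this to zero and multiplying by θ: 6θ² + 10θ − 16 = 0.
θ = (−10 + √(10² + 4·6·16)) / (2·6) = (−10 + √484) / 12 = (−10 + 22)/12 = 1.
ℓ''(θ) = −16/θ² − 6 < 0, confirming a maximum.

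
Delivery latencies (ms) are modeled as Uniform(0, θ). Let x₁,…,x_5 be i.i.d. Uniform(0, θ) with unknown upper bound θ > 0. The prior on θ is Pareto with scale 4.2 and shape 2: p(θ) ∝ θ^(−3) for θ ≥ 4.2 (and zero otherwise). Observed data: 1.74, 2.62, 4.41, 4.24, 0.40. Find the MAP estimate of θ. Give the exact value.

θ̂_MAP = 4.41

The Uniform(0, θ) likelihood is θ^(−n) for θ ≥ max(xᵢ), zero otherwise. Here max(xᵢ) = 4.41.
Posterior ∝ θ^(−3) · θ^(−5) = θ^(−8) on θ ≥ max(4.2, 4.41) = 4.41.
This density is strictly decreasing in θ, so the posterior mode lies at the lower boundary of the support.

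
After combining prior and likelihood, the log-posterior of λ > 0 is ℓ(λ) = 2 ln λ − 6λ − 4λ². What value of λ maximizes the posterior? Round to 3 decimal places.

ℓ'(λ) = 2/λ − 6 − 8λ. Setting this to zero and multiplying by λ: 8λ² + 6λ − 2 = 0.
λ = (−6 + √(6² + 4·8·2)) / (2·8) = (−6 + √100) / 16 = (−6 + 10)/16 = 1/4.
ℓ''(λ) = −2/λ² − 8 < 0, confirming a maximum.

λ̂_MAP = 0.250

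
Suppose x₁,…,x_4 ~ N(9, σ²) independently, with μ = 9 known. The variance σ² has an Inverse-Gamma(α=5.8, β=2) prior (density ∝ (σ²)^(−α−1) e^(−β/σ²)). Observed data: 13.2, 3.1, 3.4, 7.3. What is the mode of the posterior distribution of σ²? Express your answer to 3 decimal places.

Sum of squared deviations about the known mean: SS = (13.2−9)² + (3.1−9)² + (3.4−9)² + (7.3−9)² = 86.7.
The Normal likelihood contributes (σ²)^(−n/2) exp(−SS/(2σ²)), so the posterior is Inverse-Gamma(α + n/2, β + SS/2) = Inverse-Gamma(7.8, 45.35).
The mode of Inverse-Gamma(a, b) is b/(a+1) = 45.35/8.8 ≈ 5.153.

σ̂²_MAP = 5.153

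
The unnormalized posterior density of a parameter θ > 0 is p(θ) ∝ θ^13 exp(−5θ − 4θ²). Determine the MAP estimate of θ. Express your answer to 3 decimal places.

ℓ'(θ) = 13/θ − 5 − 8θ. Setting this to zero and multiplying by θ: 8θ² + 5θ − 13 = 0.
θ = (−5 + √(5² + 4·8·13)) / (2·8) = (−5 + √441) / 16 = (−5 + 21)/16 = 1.
ℓ''(θ) = −13/θ² − 8 < 0, confirming a maximum.

θ̂_MAP = 1.000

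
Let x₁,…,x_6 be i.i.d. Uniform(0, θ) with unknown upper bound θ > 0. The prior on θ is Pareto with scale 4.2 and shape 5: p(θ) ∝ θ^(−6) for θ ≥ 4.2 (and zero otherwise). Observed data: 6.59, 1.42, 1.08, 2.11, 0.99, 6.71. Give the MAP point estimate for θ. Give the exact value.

θ̂_MAP = 6.71

The Uniform(0, θ) likelihood is θ^(−n) for θ ≥ max(xᵢ), zero otherwise. Here max(xᵢ) = 6.71.
Posterior ∝ θ^(−6) · θ^(−6) = θ^(−12) on θ ≥ max(4.2, 6.71) = 6.71.
This density is strictly decreasing in θ, so the posterior mode lies at the lower boundary of the support.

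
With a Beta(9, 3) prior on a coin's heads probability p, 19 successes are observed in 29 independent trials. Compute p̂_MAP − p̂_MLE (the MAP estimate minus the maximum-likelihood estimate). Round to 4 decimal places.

MAP − MLE = 0.0371

Posterior is Beta(28, 13); MAP = (28−1)/(41−2) = 27/39 ≈ 0.69231.
MLE ignores the prior: p̂_MLE = k/n = 19/29 ≈ 0.65517.
Difference = 27/39 − 19/29 = 14/377 ≈ 0.0371.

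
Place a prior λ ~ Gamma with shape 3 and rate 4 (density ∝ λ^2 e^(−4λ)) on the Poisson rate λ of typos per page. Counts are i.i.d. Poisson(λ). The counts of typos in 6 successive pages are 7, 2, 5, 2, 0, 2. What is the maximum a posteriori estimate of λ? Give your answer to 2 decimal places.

Σxᵢ = 7+2+5+2+0+2 = 18, with n = 6.
Posterior ∝ λ^2e^(−4λ) · λ^18e^(−6λ) = λ^20e^(−10λ), i.e. Gamma(shape=21, rate=10).
The mode of a Gamma(a, b) with a ≥ 1 (shape–rate) is (a−1)/b = 20/10 ≈ 2.00.

λ̂_MAP = 2.00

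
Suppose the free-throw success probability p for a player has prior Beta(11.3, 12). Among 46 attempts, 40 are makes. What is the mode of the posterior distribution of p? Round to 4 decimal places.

p̂_MAP = 0.7474

Prior: Beta(11.3, 12).
Data: 40 successes in 46 trials. The binomial likelihood contributes p^40(1−p)^6, so the posterior is Beta(11.3+40, 12+6) = Beta(51.3, 18).
For Beta(a, b) with a, b > 1 the mode is (a−1)/(a+b−2) = 50.3/67.3 ≈ 0.7474.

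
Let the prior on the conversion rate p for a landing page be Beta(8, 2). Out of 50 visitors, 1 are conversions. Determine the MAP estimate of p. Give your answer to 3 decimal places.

Prior: Beta(8, 2).
Data: 1 success in 50 trials. The binomial likelihood contributes p(1−p)^49, so the posterior is Beta(8+1, 2+49) = Beta(9, 51).
For Beta(a, b) with a, b > 1 the mode is (a−1)/(a+b−2) = 8/58 ≈ 0.138.

p̂_MAP = 0.138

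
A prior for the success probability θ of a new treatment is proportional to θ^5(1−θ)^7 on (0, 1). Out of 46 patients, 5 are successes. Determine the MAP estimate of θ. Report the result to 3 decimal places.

θ̂_MAP = 0.172

The prior density ∝ θ^5(1−θ)^7 is the kernel of Beta(6, 8).
Data: 5 successes in 46 trials. The binomial likelihood contributes θ^5(1−θ)^41, so the posterior is Beta(6+5, 8+41) = Beta(11, 49).
For Beta(a, b) with a, b > 1 the mode is (a−1)/(a+b−2) = 10/58 ≈ 0.172.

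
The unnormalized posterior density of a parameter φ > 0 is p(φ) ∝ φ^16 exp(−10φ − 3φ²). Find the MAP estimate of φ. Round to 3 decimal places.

φ̂_MAP = 1.000

ℓ'(φ) = 16/φ − 10 − 6φ. Setting this to zero and multiplying by φ: 6φ² + 10φ − 16 = 0.
φ = (−10 + √(10² + 4·6·16)) / (2·6) = (−10 + √484) / 12 = (−10 + 22)/12 = 1.
ℓ''(φ) = −16/φ² − 6 < 0, confirming a maximum.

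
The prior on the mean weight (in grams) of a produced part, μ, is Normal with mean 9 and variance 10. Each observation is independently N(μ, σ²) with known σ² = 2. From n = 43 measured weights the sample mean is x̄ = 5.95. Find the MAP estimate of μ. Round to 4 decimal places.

n = 43, x̄ = 5.95.
For a Normal prior and Normal likelihood with known variance, the posterior is Normal; its mode equals its mean, the precision-weighted average.
Prior precision 1/σ₀² = 1/10 = 0.1; data precision n/σ² = 43/2 = 21.5.
μ̂ = (0.1·9 + 21.5·5.95) / (0.1 + 21.5) = 128.825/21.6 = 5153/864 ≈ 5.9641.

μ̂_MAP = 5.9641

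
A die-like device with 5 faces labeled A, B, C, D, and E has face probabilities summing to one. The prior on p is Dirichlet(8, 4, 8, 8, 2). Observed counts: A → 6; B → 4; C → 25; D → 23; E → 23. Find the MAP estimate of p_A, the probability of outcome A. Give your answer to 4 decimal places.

The posterior is Dirichlet(αᵢ + nᵢ) = Dirichlet(14, 8, 33, 31, 25).
For a Dirichlet(a₁,…,a_K) with all aᵢ > 1, the mode has j-th component (aⱼ − 1)/(Σaᵢ − K).
Here Σaᵢ = 111 and K = 5, so p_A = (14 − 1)/(111 − 5) = 13/106 ≈ 0.1226.

MAP estimate of p_A = 0.1226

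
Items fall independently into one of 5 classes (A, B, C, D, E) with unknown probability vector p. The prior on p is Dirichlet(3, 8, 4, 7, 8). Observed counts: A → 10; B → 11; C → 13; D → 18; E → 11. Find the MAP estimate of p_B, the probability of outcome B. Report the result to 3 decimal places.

The posterior is Dirichlet(αᵢ + nᵢ) = Dirichlet(13, 19, 17, 25, 19).
For a Dirichlet(a₁,…,a_K) with all aᵢ > 1, the mode has j-th component (aⱼ − 1)/(Σaᵢ − K).
Here Σaᵢ = 93 and K = 5, so p_B = (19 − 1)/(93 − 5) = 18/88 ≈ 0.205.

MAP estimate of p_B = 0.205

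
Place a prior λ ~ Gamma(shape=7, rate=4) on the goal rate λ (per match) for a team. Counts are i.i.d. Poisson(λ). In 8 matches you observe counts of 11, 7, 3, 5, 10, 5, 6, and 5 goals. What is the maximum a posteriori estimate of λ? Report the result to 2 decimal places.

λ̂_MAP = 4.83

Σxᵢ = 11+7+3+5+10+5+6+5 = 52, with n = 8.
Posterior ∝ λ^6e^(−4λ) · λ^52e^(−8λ) = λ^58e^(−12λ), i.e. Gamma(shape=59, rate=12).
The mode of a Gamma(a, b) with a ≥ 1 (shape–rate) is (a−1)/b = 58/12 ≈ 4.83.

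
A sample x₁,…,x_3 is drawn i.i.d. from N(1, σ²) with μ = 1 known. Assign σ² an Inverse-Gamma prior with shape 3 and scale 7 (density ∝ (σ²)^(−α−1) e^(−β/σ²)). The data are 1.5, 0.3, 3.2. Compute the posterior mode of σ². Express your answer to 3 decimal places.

Sum of squared deviations about the known mean: SS = (1.5−1)² + (0.3−1)² + (3.2−1)² = 5.58.
The Normal likelihood contributes (σ²)^(−n/2) exp(−SS/(2σ²)), so the posterior is Inverse-Gamma(α + n/2, β + SS/2) = Inverse-Gamma(4.5, 9.79).
The mode of Inverse-Gamma(a, b) is b/(a+1) = 9.79/5.5 ≈ 1.780.

σ̂²_MAP = 1.780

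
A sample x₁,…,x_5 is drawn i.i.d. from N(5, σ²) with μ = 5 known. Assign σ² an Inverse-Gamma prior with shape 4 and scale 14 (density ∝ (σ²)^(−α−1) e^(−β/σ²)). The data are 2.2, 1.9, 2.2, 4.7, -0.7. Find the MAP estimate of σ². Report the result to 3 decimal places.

Sum of squared deviations about the known mean: SS = (2.2−5)² + (1.9−5)² + (2.2−5)² + (4.7−5)² + (-0.7−5)² = 57.87.
The Normal likelihood contributes (σ²)^(−n/2) exp(−SS/(2σ²)), so the posterior is Inverse-Gamma(α + n/2, β + SS/2) = Inverse-Gamma(6.5, 42.935).
The mode of Inverse-Gamma(a, b) is b/(a+1) = 42.935/7.5 ≈ 5.725.

σ̂²_MAP = 5.725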